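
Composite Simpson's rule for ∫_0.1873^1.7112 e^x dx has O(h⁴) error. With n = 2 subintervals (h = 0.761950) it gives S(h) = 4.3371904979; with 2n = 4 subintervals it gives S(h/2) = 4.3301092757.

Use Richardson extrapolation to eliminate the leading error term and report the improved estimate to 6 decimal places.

4.329637

Leading term ∝ h^4; use weight 16 = 2^4.
A(h/2) − A(h) = 4.3301092757 − 4.3371904979 = -0.0070812222
Correction (A(h/2) − A(h))/(16 − 1) = (-0.0070812222)/15 = -0.0004720815
R = A(h/2) + (A(h/2) − A(h))/15 = 4.3301092757 − 0.0004720815 = 4.3296371942
Shift from A(h/2): −0.0004720815.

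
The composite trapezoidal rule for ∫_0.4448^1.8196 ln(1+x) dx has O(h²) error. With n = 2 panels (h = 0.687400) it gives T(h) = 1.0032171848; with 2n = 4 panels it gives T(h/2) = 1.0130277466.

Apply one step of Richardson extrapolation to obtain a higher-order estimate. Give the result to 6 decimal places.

The method has order 2: 2^2 = 4.
4×1.0130277466 − 1.0032171848 = 3.0488938016
Divide by 2^2 − 1 = 3.
R = 3.0488938016/3 = 1.0162979339
Correction |R − A(h/2)| = 3.270e-03; gap |A(h/2) − A(h)| = 9.811e-03.

1.016298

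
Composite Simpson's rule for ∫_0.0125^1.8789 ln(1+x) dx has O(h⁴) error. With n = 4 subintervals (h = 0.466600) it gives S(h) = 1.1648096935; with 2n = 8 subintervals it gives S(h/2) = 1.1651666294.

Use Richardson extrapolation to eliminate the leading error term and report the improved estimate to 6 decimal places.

r = 4, so 2^r = 16.
Weighted: 18.6426660704 − 1.1648096935 = 17.4778563769
Denominator 16 − 1 = 15.
Extrapolated: 17.4778563769 / 15 = 1.1651904251

1.165190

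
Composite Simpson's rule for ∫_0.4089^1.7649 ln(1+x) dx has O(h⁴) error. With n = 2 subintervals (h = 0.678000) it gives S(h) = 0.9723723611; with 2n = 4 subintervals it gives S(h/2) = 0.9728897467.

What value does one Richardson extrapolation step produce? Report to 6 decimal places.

0.972924

r = 4: numerator weight 16, denominator 15.
2^4·A(h/2) = 15.5662359472; minus A(h) gives 14.5938635861.
14.5938635861 ÷ 15 = 0.9729242391
Correction |R − A(h/2)| = 3.449e-05; gap |A(h/2) − A(h)| = 5.174e-04.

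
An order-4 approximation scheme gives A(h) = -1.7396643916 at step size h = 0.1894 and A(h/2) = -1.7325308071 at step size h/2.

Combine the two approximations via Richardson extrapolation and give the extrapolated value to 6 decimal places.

r = 4: numerator weight 16, denominator 15.
16*(-1.7325308071) − (-1.7396643916) = -25.9808285220
R = (-25.9808285220)/15 = -1.7320552348
Correction |R − A(h/2)| = 4.756e-04; gap |A(h/2) − A(h)| = 7.134e-03.

-1.732055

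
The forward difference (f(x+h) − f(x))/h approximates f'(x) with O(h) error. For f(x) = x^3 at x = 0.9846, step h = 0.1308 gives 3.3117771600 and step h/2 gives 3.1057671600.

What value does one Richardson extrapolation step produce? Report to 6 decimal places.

2.899757

r = 1: numerator weight 2, denominator 1.
Top: 2(3.1057671600) − (3.3117771600) = 2.8997571600
(2×3.1057671600 − 3.3117771600)/(2 − 1) = 2.8997571600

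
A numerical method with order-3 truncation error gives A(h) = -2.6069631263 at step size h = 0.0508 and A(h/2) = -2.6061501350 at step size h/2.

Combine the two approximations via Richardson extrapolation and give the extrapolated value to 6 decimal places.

-2.606034

Error is O(h^3); halving h shrinks it by 2^3 = 8.
8*(-2.6061501350) = -20.8492010800; subtract (-2.6069631263) → -18.2422379537
Denominator 8 − 1 = 7.
Result: -2.6060339934
Gap between inputs: 8.130e-04; correction applied: +0.0001161416.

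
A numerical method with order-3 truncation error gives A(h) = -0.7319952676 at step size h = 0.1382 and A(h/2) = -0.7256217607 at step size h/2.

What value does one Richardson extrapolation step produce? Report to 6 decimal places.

-0.724711

Order 3 gives 2^r = 8 and 2^r − 1 = 7.
Numerator 8×A(h/2) − A(h) = 8×(-0.7256217607) − (-0.7319952676) = -5.0729788180
Divide by 2^3 − 1 = 7.
So the Richardson estimate is -0.7247112597.
Correction |R − A(h/2)| = 9.105e-04; gap |A(h/2) − A(h)| = 6.374e-03.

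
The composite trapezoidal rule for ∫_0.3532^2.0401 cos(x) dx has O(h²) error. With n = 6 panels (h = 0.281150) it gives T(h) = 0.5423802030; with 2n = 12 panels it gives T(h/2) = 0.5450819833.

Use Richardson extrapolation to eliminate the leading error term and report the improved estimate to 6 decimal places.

With r = 2 the leading error scales as h^2, so the weight is 2^2 = 4.
4×0.5450819833 − 0.5423802030 = 1.6379477302
R = 1.6379477302/3 = 0.5459825767
Correction |R − A(h/2)| = 9.006e-04; gap |A(h/2) − A(h)| = 2.702e-03.

0.545983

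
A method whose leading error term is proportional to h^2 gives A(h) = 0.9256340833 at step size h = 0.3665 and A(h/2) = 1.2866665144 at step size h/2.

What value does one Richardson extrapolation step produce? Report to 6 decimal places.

1.407011

Method order is 2; weight 2^2 = 4.
Weighted: 5.1466660576 − 0.9256340833 = 4.2210319743
(4 × 1.2866665144 − 0.9256340833)/(4 − 1) = 1.4070106581
Gap between inputs: 3.610e-01; correction applied: +0.1203441437.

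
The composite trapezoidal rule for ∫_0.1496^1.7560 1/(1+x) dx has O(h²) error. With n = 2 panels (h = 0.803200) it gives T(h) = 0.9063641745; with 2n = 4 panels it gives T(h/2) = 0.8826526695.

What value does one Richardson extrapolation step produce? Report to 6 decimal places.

Error is O(h^2); halving h shrinks it by 2^2 = 4.
Numerator 4 × A(h/2) − A(h) = 4 × 0.8826526695 − 0.9063641745 = 2.6242465035
Divide by 2^2 − 1 = 3.
2.6242465035 ÷ 3 = 0.8747488345
Shift from A(h/2): −0.0079038350.

0.874749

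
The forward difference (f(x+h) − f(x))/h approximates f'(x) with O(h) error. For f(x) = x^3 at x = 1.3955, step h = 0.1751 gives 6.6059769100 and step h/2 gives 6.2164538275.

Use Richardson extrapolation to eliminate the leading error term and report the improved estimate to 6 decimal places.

Order 1 gives 2^r = 2 and 2^r − 1 = 1.
2^1×A(h/2) = 12.4329076550; minus A(h) gives 5.8269307450.
R = 5.8269307450/1 = 5.8269307450

5.826931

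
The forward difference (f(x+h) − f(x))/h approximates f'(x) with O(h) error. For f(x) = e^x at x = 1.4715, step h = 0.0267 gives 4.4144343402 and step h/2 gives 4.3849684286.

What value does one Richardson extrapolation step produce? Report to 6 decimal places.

4.355503

Error is O(h^1); halving h shrinks it by 2^1 = 2.
2×4.3849684286 − 4.4144343402 = 4.3555025170
(2×4.3849684286 − 4.4144343402)/(2 − 1) = 4.3555025170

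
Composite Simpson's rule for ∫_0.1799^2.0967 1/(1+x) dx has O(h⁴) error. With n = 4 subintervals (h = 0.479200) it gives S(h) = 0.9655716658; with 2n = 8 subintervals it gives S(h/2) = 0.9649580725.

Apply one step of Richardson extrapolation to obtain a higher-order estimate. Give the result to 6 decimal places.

0.964917

Error is O(h^4); halving h shrinks it by 2^4 = 16.
16 × 0.9649580725 = 15.4393291600; 15.4393291600 − 0.9655716658 = 14.4737574942
Denominator 16 − 1 = 15.
Result: 0.9649171663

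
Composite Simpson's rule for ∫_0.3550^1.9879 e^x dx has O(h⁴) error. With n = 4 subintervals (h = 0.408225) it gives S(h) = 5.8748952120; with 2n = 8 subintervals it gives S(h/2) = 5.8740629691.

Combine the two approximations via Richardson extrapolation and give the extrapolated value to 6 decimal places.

5.874007

Error is O(h^4); halving h shrinks it by 2^4 = 16.
Weighted: 93.9850075056 − 5.8748952120 = 88.1101122936
Divide by 2^4 − 1 = 15.
(16*5.8740629691 − 5.8748952120)/(16 − 1) = 5.8740074862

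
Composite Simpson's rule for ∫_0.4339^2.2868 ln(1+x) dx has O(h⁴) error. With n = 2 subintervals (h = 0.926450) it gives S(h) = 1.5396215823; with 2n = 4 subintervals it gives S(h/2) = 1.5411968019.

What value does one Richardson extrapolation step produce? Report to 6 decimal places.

r = 4, so 2^r = 16.
Numerator 16·A(h/2) − A(h) = 16·1.5411968019 − 1.5396215823 = 23.1195272481
Denominator 16 − 1 = 15.
Extrapolated: 23.1195272481 / 15 = 1.5413018165
Correction |R − A(h/2)| = 1.050e-04; gap |A(h/2) − A(h)| = 1.575e-03.

1.541302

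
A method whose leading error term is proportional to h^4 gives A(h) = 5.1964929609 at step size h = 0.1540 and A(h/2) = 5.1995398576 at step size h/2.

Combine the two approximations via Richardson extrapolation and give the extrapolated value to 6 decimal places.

r = 4, so 2^r = 16.
Weighted: 83.1926377216 − 5.1964929609 = 77.9961447607
Denominator 16 − 1 = 15.
Extrapolated: 77.9961447607 / 15 = 5.1997429840

5.199743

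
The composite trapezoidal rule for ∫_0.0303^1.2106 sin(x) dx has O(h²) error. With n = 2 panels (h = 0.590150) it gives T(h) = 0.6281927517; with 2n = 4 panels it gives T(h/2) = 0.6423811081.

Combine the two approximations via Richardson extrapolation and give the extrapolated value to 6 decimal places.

0.647111

Order 2 gives 2^r = 4 and 2^r − 1 = 3.
2^2×A(h/2) = 2.5695244324; minus A(h) gives 1.9413316807.
R = 1.9413316807/3 = 0.6471105602
Gap between inputs: 1.419e-02; correction applied: +0.0047294521.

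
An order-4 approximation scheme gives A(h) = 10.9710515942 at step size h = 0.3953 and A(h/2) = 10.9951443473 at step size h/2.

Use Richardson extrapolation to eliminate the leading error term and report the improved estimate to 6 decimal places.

10.996751

The method has order 4: 2^4 = 16.
A(h/2) − A(h) = 10.9951443473 − 10.9710515942 = 0.0240927531
Divide by 2^4 − 1 = 15: 0.0240927531/15 = 0.0016061835
R = 10.9951443473 + 0.0016061835 = 10.9967505308
Correction |R − A(h/2)| = 1.606e-03; gap |A(h/2) − A(h)| = 2.409e-02.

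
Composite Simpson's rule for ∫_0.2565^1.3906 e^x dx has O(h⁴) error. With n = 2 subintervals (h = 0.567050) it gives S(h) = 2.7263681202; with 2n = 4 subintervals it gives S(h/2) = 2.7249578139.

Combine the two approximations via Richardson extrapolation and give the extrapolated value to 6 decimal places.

2.724864

Leading term ∝ h^4; use weight 16 = 2^4.
16×2.7249578139 = 43.5993250224; subtract 2.7263681202 → 40.8729569022
Divide by 2^4 − 1 = 15.
R = 40.8729569022/15 = 2.7248637935
Gap between inputs: 1.410e-03; correction applied: −0.0000940204.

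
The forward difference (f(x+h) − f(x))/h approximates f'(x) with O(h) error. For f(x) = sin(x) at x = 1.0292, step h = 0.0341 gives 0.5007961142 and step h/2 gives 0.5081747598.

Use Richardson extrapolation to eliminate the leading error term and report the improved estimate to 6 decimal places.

0.515553

Error is O(h^1); halving h shrinks it by 2^1 = 2.
2×0.5081747598 = 1.0163495196; 1.0163495196 − 0.5007961142 = 0.5155534054
Divide by 2^1 − 1 = 1.
Extrapolated: 0.5155534054 / 1 = 0.5155534054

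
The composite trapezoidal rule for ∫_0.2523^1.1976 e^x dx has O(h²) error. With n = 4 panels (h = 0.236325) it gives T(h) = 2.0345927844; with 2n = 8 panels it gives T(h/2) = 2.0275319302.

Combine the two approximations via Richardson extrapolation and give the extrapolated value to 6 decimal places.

2.025178

Error is O(h^2); halving h shrinks it by 2^2 = 4.
A(h/2) − A(h) = 2.0275319302 − 2.0345927844 = -0.0070608542
Correction (A(h/2) − A(h))/(4 − 1) = (-0.0070608542)/3 = -0.0023536181
R = 2.0275319302 − 0.0023536181 = 2.0251783121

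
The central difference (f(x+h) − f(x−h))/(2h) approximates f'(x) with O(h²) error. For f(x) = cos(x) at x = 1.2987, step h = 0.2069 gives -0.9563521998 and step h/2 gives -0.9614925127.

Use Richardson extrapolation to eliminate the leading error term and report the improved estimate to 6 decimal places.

With r = 2 the leading error scales as h^2, so the weight is 2^2 = 4.
4 × (-0.9614925127) = -3.8459700508; subtract (-0.9563521998) → -2.8896178510
Divide by 2^2 − 1 = 3.
(4 × (-0.9614925127) − (-0.9563521998))/(4 − 1) = -0.9632059503
Shift from A(h/2): −0.0017134376.

-0.963206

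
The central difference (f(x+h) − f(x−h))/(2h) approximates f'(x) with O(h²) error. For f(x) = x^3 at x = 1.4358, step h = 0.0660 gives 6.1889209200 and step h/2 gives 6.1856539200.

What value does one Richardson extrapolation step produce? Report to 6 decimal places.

6.184565

Leading term ∝ h^2; use weight 4 = 2^2.
4×6.1856539200 = 24.7426156800; 24.7426156800 − 6.1889209200 = 18.5536947600
Extrapolated: 18.5536947600 / 3 = 6.1845649200
Gap between inputs: 3.267e-03; correction applied: −0.0010890000.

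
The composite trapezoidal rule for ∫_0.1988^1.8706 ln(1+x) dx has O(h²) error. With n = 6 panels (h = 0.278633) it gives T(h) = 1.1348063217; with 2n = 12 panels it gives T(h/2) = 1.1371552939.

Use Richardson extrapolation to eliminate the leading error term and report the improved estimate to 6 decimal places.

Error is O(h^2); halving h shrinks it by 2^2 = 4.
2^2 × A(h/2) = 4.5486211756; minus A(h) gives 3.4138148539.
Divide by 2^2 − 1 = 3.
Extrapolated: 3.4138148539 / 3 = 1.1379382846
Gap between inputs: 2.349e-03; correction applied: +0.0007829907.

1.137938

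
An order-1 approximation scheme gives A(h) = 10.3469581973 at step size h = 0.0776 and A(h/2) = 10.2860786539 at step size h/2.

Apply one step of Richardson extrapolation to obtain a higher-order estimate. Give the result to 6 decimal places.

Error is O(h^1); halving h shrinks it by 2^1 = 2.
Weighted: 20.5721573078 − 10.3469581973 = 10.2251991105
Extrapolated: 10.2251991105 / 1 = 10.2251991105

10.225199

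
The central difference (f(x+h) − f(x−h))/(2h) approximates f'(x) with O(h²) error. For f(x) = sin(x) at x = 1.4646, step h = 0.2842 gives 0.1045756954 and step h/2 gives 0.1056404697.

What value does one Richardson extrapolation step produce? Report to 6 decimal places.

0.105995

r = 2, so 2^r = 4.
Top: 4(0.1056404697) − (0.1045756954) = 0.3179861834
Divide by 2^2 − 1 = 3.
R = 0.3179861834/3 = 0.1059953945
Shift from A(h/2): +0.0003549248.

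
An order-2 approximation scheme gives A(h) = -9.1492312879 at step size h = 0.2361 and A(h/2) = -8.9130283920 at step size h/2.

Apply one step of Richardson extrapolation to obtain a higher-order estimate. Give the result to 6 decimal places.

-8.834294

r = 2, so 2^r = 4.
Weighted: (-35.6521135680) − (-9.1492312879) = -26.5028822801
Divide by 2^2 − 1 = 3.
(4·(-8.9130283920) − (-9.1492312879))/(4 − 1) = -8.8342940934
Correction |R − A(h/2)| = 7.873e-02; gap |A(h/2) − A(h)| = 2.362e-01.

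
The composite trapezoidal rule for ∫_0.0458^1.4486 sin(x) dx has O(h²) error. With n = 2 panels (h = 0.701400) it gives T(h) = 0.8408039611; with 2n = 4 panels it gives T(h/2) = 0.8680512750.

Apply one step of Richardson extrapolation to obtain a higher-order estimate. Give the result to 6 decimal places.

Error is O(h^2); halving h shrinks it by 2^2 = 4.
Top: 4(0.8680512750) − (0.8408039611) = 2.6314011389
Divide by 2^2 − 1 = 3.
2.6314011389 ÷ 3 = 0.8771337130

0.877134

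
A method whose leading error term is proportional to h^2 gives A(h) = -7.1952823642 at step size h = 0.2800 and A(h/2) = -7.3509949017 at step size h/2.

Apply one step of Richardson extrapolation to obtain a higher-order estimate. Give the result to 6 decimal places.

r = 2: numerator weight 4, denominator 3.
4·(-7.3509949017) − (-7.1952823642) = -22.2086972426
Divide by 2^2 − 1 = 3.
So the Richardson estimate is -7.4028990809.
Correction |R − A(h/2)| = 5.190e-02; gap |A(h/2) − A(h)| = 1.557e-01.

-7.402899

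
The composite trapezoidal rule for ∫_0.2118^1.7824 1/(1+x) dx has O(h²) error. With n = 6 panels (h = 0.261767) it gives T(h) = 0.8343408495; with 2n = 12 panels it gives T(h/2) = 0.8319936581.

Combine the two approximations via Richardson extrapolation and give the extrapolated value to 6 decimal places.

r = 2, so 2^r = 4.
Difference of the inputs: 0.8319936581 − 0.8343408495 = -0.0023471914
Correction (A(h/2) − A(h))/(4 − 1) = (-0.0023471914)/3 = -0.0007823971
R = 0.8319936581 − 0.0007823971 = 0.8312112610
Gap between inputs: 2.347e-03; correction applied: −0.0007823971.

0.831211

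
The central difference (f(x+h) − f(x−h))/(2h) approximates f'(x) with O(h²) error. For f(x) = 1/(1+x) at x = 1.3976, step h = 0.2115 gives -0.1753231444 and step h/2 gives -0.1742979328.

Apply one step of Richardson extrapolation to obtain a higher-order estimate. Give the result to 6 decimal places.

r = 2: numerator weight 4, denominator 3.
2^2*A(h/2) = -0.6971917312; minus A(h) gives -0.5218685868.
(-0.5218685868) ÷ 3 = -0.1739561956

-0.173956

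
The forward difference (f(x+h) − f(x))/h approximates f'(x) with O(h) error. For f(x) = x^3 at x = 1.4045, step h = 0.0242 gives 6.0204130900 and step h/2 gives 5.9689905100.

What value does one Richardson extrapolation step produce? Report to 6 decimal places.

5.917568

Method order is 1; weight 2^1 = 2.
2*5.9689905100 = 11.9379810200; subtract 6.0204130900 → 5.9175679300
Denominator 2 − 1 = 1.
So the Richardson estimate is 5.9175679300.
Shift from A(h/2): −0.0514225800.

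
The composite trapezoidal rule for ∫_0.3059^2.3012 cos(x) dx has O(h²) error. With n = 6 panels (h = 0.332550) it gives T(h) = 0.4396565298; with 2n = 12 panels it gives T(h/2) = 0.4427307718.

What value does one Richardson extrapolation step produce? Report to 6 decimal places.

The method has order 2: 2^2 = 4.
Numerator 4·A(h/2) − A(h) = 4·0.4427307718 − 0.4396565298 = 1.3312665574
R = 1.3312665574/3 = 0.4437555191

0.443756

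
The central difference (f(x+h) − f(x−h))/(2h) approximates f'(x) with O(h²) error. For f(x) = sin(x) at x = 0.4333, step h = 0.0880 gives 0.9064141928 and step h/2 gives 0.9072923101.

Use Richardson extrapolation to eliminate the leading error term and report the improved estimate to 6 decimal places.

Error is O(h^2); halving h shrinks it by 2^2 = 4.
4 × 0.9072923101 = 3.6291692404; 3.6291692404 − 0.9064141928 = 2.7227550476
Divide by 2^2 − 1 = 3.
So the Richardson estimate is 0.9075850159.
Gap between inputs: 8.781e-04; correction applied: +0.0002927058.

0.907585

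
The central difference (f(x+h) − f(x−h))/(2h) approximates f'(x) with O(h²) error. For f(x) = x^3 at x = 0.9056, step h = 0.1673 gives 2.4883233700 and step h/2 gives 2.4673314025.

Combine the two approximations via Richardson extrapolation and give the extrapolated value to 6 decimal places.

Leading term ∝ h^2; use weight 4 = 2^2.
Numerator 4 × A(h/2) − A(h) = 4 × 2.4673314025 − 2.4883233700 = 7.3810022400
Extrapolated: 7.3810022400 / 3 = 2.4603340800
Gap between inputs: 2.099e-02; correction applied: −0.0069973225.

2.460334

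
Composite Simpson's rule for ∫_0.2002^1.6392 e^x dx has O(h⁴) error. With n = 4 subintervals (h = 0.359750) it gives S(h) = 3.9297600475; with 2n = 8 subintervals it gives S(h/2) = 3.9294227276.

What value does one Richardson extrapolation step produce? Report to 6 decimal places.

Leading term ∝ h^4; use weight 16 = 2^4.
Difference of the inputs: 3.9294227276 − 3.9297600475 = -0.0003373199
Correction (A(h/2) − A(h))/(16 − 1) = (-0.0003373199)/15 = -0.0000224880
R = 3.9294227276 − 0.0000224880 = 3.9294002396
Correction |R − A(h/2)| = 2.249e-05; gap |A(h/2) − A(h)| = 3.373e-04.

3.929400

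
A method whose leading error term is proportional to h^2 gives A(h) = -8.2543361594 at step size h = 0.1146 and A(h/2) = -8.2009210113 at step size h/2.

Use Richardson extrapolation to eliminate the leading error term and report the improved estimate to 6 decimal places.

-8.183116

r = 2, so 2^r = 4.
4·(-8.2009210113) = -32.8036840452; subtract (-8.2543361594) → -24.5493478858
Divide by 2^2 − 1 = 3.
(-24.5493478858) ÷ 3 = -8.1831159619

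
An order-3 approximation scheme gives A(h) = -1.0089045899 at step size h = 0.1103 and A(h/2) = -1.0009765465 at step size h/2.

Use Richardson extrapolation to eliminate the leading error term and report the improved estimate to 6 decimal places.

-0.999844

Order 3 gives 2^r = 8 and 2^r − 1 = 7.
Top: 8(-1.0009765465) − (-1.0089045899) = -6.9989077821
Denominator 8 − 1 = 7.
Result: -0.9998439689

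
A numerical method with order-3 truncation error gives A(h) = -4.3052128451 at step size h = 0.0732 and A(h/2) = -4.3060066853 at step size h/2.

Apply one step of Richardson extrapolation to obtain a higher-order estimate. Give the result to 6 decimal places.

r = 3: numerator weight 8, denominator 7.
Numerator 8·A(h/2) − A(h) = 8·(-4.3060066853) − (-4.3052128451) = -30.1428406373
Denominator 8 − 1 = 7.
R = (-30.1428406373)/7 = -4.3061200910

-4.306120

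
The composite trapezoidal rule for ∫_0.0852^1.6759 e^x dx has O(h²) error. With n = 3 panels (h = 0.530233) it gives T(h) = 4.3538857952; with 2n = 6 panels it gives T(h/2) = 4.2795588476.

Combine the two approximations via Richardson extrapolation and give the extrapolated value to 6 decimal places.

4.254783

r = 2, so 2^r = 4.
Weighted: 17.1182353904 − 4.3538857952 = 12.7643495952
(4·4.2795588476 − 4.3538857952)/(4 − 1) = 4.2547831984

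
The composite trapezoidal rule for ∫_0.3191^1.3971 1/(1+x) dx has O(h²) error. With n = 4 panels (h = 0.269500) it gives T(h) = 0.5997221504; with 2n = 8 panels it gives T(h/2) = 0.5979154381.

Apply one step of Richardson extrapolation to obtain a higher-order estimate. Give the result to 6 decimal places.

Leading term ∝ h^2; use weight 4 = 2^2.
4*0.5979154381 − 0.5997221504 = 1.7919396020
Denominator 4 − 1 = 3.
(4*0.5979154381 − 0.5997221504)/(4 − 1) = 0.5973132007

0.597313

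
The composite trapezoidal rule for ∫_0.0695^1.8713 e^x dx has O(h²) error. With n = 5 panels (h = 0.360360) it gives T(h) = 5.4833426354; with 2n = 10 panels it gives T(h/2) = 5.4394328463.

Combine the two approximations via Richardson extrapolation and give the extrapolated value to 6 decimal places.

5.424796

Error is O(h^2); halving h shrinks it by 2^2 = 4.
A(h/2) − A(h) = 5.4394328463 − 5.4833426354 = -0.0439097891
Divide by 2^2 − 1 = 3: (-0.0439097891)/3 = -0.0146365964
R = 5.4394328463 − 0.0146365964 = 5.4247962499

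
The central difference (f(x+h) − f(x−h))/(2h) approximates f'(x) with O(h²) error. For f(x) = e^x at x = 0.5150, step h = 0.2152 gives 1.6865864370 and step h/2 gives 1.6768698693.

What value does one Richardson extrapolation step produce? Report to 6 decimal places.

r = 2, so 2^r = 4.
Top: 4(1.6768698693) − (1.6865864370) = 5.0208930402
Denominator 4 − 1 = 3.
So the Richardson estimate is 1.6736310134.

1.673631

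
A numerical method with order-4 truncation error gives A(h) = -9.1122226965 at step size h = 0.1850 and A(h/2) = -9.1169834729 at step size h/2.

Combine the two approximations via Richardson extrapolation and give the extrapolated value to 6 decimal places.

-9.117301

Order 4 gives 2^r = 16 and 2^r − 1 = 15.
Weighted: (-145.8717355664) − (-9.1122226965) = -136.7595128699
(-136.7595128699) ÷ 15 = -9.1173008580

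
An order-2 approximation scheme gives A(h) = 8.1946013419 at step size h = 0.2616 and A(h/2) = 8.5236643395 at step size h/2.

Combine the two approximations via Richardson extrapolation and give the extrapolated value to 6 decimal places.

8.633352

r = 2: numerator weight 4, denominator 3.
4×8.5236643395 = 34.0946573580; 34.0946573580 − 8.1946013419 = 25.9000560161
Divide by 2^2 − 1 = 3.
Result: 8.6333520054
Gap between inputs: 3.291e-01; correction applied: +0.1096876659.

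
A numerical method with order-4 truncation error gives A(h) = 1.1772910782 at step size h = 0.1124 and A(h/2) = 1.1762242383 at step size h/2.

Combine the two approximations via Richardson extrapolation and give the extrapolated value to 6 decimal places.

Error is O(h^4); halving h shrinks it by 2^4 = 16.
Top: 16(1.1762242383) − (1.1772910782) = 17.6422967346
Divide by 2^4 − 1 = 15.
R = 17.6422967346/15 = 1.1761531156

1.176153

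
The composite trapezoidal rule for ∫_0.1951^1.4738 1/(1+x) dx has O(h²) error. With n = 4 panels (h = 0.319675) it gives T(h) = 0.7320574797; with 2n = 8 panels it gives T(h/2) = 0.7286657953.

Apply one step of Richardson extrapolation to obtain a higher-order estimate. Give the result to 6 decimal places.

0.727535

Method order is 2; weight 2^2 = 4.
Top: 4(0.7286657953) − (0.7320574797) = 2.1826057015
Extrapolated: 2.1826057015 / 3 = 0.7275352338
Shift from A(h/2): −0.0011305615.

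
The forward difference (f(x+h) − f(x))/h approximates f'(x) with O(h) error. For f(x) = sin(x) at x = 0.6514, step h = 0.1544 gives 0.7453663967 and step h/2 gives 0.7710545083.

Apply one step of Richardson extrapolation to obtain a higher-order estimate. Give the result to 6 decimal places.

0.796743

Method order is 1; weight 2^1 = 2.
2*0.7710545083 = 1.5421090166; subtract 0.7453663967 → 0.7967426199
Extrapolated: 0.7967426199 / 1 = 0.7967426199
Gap between inputs: 2.569e-02; correction applied: +0.0256881116.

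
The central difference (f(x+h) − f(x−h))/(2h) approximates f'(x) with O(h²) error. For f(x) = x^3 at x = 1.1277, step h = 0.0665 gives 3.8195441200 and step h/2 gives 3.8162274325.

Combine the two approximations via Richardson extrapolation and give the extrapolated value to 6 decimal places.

3.815122

The method has order 2: 2^2 = 4.
Numerator 4×A(h/2) − A(h) = 4×3.8162274325 − 3.8195441200 = 11.4453656100
R = 11.4453656100/3 = 3.8151218700
Gap between inputs: 3.317e-03; correction applied: −0.0011055625.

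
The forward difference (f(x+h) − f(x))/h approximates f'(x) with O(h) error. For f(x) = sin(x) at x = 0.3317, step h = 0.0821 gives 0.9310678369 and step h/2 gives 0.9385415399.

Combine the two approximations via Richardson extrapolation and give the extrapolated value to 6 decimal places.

The method has order 1: 2^1 = 2.
2×0.9385415399 − 0.9310678369 = 0.9460152429
0.9460152429 ÷ 1 = 0.9460152429
Shift from A(h/2): +0.0074737030.

0.946015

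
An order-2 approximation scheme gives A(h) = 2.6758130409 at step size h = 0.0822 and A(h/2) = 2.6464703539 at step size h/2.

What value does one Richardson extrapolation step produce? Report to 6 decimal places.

Order 2 gives 2^r = 4 and 2^r − 1 = 3.
4 × 2.6464703539 − 2.6758130409 = 7.9100683747
R = 7.9100683747/3 = 2.6366894582
Correction |R − A(h/2)| = 9.781e-03; gap |A(h/2) − A(h)| = 2.934e-02.

2.636689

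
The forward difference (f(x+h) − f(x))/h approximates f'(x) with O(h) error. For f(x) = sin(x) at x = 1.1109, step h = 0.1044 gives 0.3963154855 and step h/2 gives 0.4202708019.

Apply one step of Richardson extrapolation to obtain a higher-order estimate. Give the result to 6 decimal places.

r = 1: numerator weight 2, denominator 1.
2 × 0.4202708019 = 0.8405416038; subtract 0.3963154855 → 0.4442261183
Divide by 2^1 − 1 = 1.
(2 × 0.4202708019 − 0.3963154855)/(2 − 1) = 0.4442261183

0.444226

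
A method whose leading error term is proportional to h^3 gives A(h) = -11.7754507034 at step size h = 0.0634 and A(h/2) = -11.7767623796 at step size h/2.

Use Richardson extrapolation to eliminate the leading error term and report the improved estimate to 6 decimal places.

r = 3, so 2^r = 8.
8 × (-11.7767623796) = -94.2140990368; subtract (-11.7754507034) → -82.4386483334
Denominator 8 − 1 = 7.
Extrapolated: (-82.4386483334) / 7 = -11.7769497619

-11.776950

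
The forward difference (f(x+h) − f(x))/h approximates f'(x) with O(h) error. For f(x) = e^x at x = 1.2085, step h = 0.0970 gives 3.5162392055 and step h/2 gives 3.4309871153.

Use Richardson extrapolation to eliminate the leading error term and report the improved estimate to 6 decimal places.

Method order is 1; weight 2^1 = 2.
A(h/2) − A(h) = 3.4309871153 − 3.5162392055 = -0.0852520902
Divide by 2^1 − 1 = 1: (-0.0852520902)/1 = -0.0852520902
R = A(h/2) + (A(h/2) − A(h))/1 = 3.4309871153 − 0.0852520902 = 3.3457350251
Gap between inputs: 8.525e-02; correction applied: −0.0852520902.

3.345735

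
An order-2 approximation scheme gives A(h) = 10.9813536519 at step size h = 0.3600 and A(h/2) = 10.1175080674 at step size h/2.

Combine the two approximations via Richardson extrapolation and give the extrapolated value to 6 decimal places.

9.829560

Method order is 2; weight 2^2 = 4.
4*10.1175080674 − 10.9813536519 = 29.4886786177
29.4886786177 ÷ 3 = 9.8295595392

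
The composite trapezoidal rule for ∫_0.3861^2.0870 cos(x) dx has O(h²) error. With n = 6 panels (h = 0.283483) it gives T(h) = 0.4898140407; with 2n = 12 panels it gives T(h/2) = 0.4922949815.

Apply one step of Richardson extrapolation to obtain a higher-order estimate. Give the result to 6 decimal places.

Method order is 2; weight 2^2 = 4.
4×0.4922949815 − 0.4898140407 = 1.4793658853
Denominator 4 − 1 = 3.
R = 1.4793658853/3 = 0.4931219618
Correction |R − A(h/2)| = 8.270e-04; gap |A(h/2) − A(h)| = 2.481e-03.

0.493122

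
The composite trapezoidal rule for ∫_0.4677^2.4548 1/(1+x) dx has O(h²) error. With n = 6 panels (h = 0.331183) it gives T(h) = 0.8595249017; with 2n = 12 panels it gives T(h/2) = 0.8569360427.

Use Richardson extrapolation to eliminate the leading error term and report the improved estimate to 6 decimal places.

0.856073

Leading term ∝ h^2; use weight 4 = 2^2.
4*0.8569360427 − 0.8595249017 = 2.5682192691
Divide by 2^2 − 1 = 3.
Result: 0.8560730897
Gap between inputs: 2.589e-03; correction applied: −0.0008629530.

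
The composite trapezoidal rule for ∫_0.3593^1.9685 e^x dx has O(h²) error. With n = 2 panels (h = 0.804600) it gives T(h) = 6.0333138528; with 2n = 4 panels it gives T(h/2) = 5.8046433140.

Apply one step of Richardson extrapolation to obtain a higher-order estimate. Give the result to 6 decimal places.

Leading term ∝ h^2; use weight 4 = 2^2.
4×5.8046433140 − 6.0333138528 = 17.1852594032
Extrapolated: 17.1852594032 / 3 = 5.7284198011
Gap between inputs: 2.287e-01; correction applied: −0.0762235129.

5.728420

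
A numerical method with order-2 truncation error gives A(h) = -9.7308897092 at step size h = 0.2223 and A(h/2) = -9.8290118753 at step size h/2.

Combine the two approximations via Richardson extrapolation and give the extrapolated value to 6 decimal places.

r = 2: numerator weight 4, denominator 3.
A(h/2) − A(h) = -9.8290118753 − (-9.7308897092) = -0.0981221661
Divide by 2^2 − 1 = 3: (-0.0981221661)/3 = -0.0327073887
R = A(h/2) + (A(h/2) − A(h))/3 = -9.8290118753 − 0.0327073887 = -9.8617192640
Shift from A(h/2): −0.0327073887.

-9.861719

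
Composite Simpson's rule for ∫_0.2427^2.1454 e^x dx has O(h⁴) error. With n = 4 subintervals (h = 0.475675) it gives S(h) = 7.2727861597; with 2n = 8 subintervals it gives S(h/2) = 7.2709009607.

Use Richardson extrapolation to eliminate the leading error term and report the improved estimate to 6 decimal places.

7.270775

Error is O(h^4); halving h shrinks it by 2^4 = 16.
16·7.2709009607 = 116.3344153712; subtract 7.2727861597 → 109.0616292115
R = 109.0616292115/15 = 7.2707752808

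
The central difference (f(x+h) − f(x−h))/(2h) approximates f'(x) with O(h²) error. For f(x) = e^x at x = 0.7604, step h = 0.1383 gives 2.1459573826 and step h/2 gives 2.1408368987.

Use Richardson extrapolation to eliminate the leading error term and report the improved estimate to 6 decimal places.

Method order is 2; weight 2^2 = 4.
Difference of the inputs: 2.1408368987 − 2.1459573826 = -0.0051204839
Correction (A(h/2) − A(h))/(4 − 1) = (-0.0051204839)/3 = -0.0017068280
R = 2.1408368987 − 0.0017068280 = 2.1391300707
Shift from A(h/2): −0.0017068280.

2.139130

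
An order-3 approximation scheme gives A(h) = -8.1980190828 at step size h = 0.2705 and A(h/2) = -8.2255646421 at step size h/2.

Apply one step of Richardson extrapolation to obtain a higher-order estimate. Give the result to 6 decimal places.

With r = 3 the leading error scales as h^3, so the weight is 2^3 = 8.
2^3 × A(h/2) = -65.8045171368; minus A(h) gives -57.6064980540.
R = (-57.6064980540)/7 = -8.2294997220
Gap between inputs: 2.755e-02; correction applied: −0.0039350799.

-8.229500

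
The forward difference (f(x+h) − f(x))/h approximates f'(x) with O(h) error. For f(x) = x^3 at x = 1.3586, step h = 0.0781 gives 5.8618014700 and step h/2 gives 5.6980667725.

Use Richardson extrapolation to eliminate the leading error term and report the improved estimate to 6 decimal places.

5.534332

Leading term ∝ h^1; use weight 2 = 2^1.
2×5.6980667725 = 11.3961335450; subtract 5.8618014700 → 5.5343320750
R = 5.5343320750/1 = 5.5343320750
Gap between inputs: 1.637e-01; correction applied: −0.1637346975.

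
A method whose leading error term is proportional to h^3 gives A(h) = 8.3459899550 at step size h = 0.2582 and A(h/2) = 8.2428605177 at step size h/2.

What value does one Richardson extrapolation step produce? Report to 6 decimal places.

With r = 3 the leading error scales as h^3, so the weight is 2^3 = 8.
2^3×A(h/2) = 65.9428841416; minus A(h) gives 57.5968941866.
Denominator 8 − 1 = 7.
57.5968941866 ÷ 7 = 8.2281277409
Gap between inputs: 1.031e-01; correction applied: −0.0147327768.

8.228128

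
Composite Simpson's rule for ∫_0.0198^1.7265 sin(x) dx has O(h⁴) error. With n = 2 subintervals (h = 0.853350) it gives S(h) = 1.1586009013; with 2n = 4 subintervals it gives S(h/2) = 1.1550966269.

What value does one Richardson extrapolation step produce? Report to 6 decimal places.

1.154863

Leading term ∝ h^4; use weight 16 = 2^4.
Weighted: 18.4815460304 − 1.1586009013 = 17.3229451291
Denominator 16 − 1 = 15.
So the Richardson estimate is 1.1548630086.
Gap between inputs: 3.504e-03; correction applied: −0.0002336183.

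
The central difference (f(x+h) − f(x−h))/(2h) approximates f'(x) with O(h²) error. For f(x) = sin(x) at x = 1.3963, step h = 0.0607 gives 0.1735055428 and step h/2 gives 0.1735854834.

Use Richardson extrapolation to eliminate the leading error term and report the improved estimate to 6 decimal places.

0.173612

With r = 2 the leading error scales as h^2, so the weight is 2^2 = 4.
2^2×A(h/2) = 0.6943419336; minus A(h) gives 0.5208363908.
Divide by 2^2 − 1 = 3.
0.5208363908 ÷ 3 = 0.1736121303
Correction |R − A(h/2)| = 2.665e-05; gap |A(h/2) − A(h)| = 7.994e-05.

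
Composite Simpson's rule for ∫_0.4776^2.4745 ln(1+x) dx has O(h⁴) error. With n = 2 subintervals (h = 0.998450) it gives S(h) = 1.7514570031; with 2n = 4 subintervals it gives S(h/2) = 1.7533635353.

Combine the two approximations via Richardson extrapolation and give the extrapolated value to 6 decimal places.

The method has order 4: 2^4 = 16.
Top: 16(1.7533635353) − (1.7514570031) = 26.3023595617
Divide by 2^4 − 1 = 15.
Result: 1.7534906374

1.753491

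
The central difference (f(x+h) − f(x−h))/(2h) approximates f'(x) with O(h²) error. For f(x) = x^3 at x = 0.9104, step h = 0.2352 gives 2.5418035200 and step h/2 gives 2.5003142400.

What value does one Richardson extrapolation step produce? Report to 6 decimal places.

2.486484

Method order is 2; weight 2^2 = 4.
Difference of the inputs: 2.5003142400 − 2.5418035200 = -0.0414892800
Divide by 2^2 − 1 = 3: (-0.0414892800)/3 = -0.0138297600
R = 2.5003142400 − 0.0138297600 = 2.4864844800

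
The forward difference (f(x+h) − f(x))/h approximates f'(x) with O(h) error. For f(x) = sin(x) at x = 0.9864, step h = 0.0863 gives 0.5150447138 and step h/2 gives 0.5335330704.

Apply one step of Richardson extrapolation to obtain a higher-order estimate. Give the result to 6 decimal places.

Method order is 1; weight 2^1 = 2.
2*0.5335330704 = 1.0670661408; subtract 0.5150447138 → 0.5520214270
(2*0.5335330704 − 0.5150447138)/(2 − 1) = 0.5520214270

0.552021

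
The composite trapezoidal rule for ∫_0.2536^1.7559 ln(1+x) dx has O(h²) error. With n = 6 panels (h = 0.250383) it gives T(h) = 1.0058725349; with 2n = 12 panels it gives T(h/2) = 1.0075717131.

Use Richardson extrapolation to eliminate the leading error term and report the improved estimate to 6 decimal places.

With r = 2 the leading error scales as h^2, so the weight is 2^2 = 4.
2^2·A(h/2) = 4.0302868524; minus A(h) gives 3.0244143175.
Divide by 2^2 − 1 = 3.
R = 3.0244143175/3 = 1.0081381058

1.008138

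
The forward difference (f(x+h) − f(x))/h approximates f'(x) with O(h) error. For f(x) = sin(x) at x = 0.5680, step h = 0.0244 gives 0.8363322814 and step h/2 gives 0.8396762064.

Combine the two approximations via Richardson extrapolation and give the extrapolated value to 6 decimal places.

0.843020

Method order is 1; weight 2^1 = 2.
Difference of the inputs: 0.8396762064 − 0.8363322814 = 0.0033439250
Divide by 2^1 − 1 = 1: 0.0033439250/1 = 0.0033439250
R = 0.8396762064 + 0.0033439250 = 0.8430201314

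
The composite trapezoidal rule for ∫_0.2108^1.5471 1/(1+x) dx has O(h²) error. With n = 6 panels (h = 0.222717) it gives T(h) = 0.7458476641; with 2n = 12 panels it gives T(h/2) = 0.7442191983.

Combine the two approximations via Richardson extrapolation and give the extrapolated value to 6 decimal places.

0.743676

r = 2: numerator weight 4, denominator 3.
4×0.7442191983 = 2.9768767932; subtract 0.7458476641 → 2.2310291291
Divide by 2^2 − 1 = 3.
2.2310291291 ÷ 3 = 0.7436763764
Gap between inputs: 1.628e-03; correction applied: −0.0005428219.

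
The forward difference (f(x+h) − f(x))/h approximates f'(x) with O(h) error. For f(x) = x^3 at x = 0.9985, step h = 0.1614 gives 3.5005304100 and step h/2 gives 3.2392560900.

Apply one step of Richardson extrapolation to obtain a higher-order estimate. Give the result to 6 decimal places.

2.977982

Method order is 1; weight 2^1 = 2.
Numerator 2 × A(h/2) − A(h) = 2 × 3.2392560900 − 3.5005304100 = 2.9779817700
(2 × 3.2392560900 − 3.5005304100)/(2 − 1) = 2.9779817700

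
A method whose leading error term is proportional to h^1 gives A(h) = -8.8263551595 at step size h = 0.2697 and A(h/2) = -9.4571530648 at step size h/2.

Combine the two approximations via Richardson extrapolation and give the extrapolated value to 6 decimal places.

Error is O(h^1); halving h shrinks it by 2^1 = 2.
2*(-9.4571530648) = -18.9143061296; subtract (-8.8263551595) → -10.0879509701
R = (-10.0879509701)/1 = -10.0879509701
Correction |R − A(h/2)| = 6.308e-01; gap |A(h/2) − A(h)| = 6.308e-01.

-10.087951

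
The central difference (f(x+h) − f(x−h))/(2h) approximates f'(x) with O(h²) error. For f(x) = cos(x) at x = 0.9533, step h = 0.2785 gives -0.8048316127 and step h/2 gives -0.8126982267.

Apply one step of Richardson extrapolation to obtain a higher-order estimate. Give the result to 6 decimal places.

Error is O(h^2); halving h shrinks it by 2^2 = 4.
Difference of the inputs: -0.8126982267 − (-0.8048316127) = -0.0078666140
Correction (A(h/2) − A(h))/(4 − 1) = (-0.0078666140)/3 = -0.0026222047
R = A(h/2) + (A(h/2) − A(h))/3 = -0.8126982267 − 0.0026222047 = -0.8153204314
Gap between inputs: 7.867e-03; correction applied: −0.0026222047.

-0.815320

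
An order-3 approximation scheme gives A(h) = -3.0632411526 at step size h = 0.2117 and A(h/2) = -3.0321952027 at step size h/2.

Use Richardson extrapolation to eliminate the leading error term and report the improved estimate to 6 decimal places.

r = 3: numerator weight 8, denominator 7.
8×(-3.0321952027) = -24.2575616216; subtract (-3.0632411526) → -21.1943204690
Extrapolated: (-21.1943204690) / 7 = -3.0277600670
Gap between inputs: 3.105e-02; correction applied: +0.0044351357.

-3.027760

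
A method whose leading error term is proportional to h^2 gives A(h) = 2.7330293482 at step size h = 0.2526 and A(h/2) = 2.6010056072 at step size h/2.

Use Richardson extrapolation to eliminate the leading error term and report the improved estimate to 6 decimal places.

2.556998

Order 2 gives 2^r = 4 and 2^r − 1 = 3.
Weighted: 10.4040224288 − 2.7330293482 = 7.6709930806
Denominator 4 − 1 = 3.
R = 7.6709930806/3 = 2.5569976935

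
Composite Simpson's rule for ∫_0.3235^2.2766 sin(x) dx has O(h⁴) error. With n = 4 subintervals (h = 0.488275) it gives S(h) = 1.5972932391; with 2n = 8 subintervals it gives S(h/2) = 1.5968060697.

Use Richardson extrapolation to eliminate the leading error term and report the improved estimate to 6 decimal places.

1.596774

r = 4: numerator weight 16, denominator 15.
16*1.5968060697 − 1.5972932391 = 23.9516038761
Denominator 16 − 1 = 15.
So the Richardson estimate is 1.5967735917.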